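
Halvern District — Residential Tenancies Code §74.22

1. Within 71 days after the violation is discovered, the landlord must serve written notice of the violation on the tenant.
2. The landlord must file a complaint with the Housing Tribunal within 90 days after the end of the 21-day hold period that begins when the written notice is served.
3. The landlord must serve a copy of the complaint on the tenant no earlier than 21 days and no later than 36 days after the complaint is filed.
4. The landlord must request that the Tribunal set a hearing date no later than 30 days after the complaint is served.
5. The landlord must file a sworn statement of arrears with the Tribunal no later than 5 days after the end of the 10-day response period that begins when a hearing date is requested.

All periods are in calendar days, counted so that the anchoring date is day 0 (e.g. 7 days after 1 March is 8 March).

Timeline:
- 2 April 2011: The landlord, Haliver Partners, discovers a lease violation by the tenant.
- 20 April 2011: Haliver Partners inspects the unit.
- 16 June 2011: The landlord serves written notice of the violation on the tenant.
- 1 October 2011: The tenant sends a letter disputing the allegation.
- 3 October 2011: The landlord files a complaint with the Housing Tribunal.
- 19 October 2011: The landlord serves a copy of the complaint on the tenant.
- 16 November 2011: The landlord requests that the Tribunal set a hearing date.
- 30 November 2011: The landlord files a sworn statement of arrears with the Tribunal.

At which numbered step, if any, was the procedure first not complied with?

Step 1 — counting 71 days from 2 April 2011 (when the violation is discovered) gives a deadline of 12 June 2011; 16 June 2011 misses that deadline by 4 days.
The procedure was therefore not followed at step 1.

Step 1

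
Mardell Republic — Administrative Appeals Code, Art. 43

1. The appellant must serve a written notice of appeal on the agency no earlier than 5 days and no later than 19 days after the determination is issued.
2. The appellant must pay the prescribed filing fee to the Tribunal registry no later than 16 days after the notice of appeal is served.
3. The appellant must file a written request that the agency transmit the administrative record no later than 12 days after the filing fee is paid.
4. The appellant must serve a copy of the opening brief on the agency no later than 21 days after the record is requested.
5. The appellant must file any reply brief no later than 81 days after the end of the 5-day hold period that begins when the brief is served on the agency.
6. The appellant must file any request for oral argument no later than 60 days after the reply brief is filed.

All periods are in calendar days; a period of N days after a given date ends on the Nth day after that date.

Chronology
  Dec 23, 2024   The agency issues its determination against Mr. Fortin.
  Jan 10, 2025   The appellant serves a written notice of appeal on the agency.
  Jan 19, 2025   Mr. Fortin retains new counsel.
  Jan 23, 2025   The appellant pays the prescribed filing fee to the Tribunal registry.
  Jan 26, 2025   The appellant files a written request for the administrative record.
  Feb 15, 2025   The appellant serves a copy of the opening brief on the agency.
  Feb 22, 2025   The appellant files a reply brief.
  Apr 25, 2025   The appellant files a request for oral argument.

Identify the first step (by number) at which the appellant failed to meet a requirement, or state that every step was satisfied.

Step 6

Step 1 — 5 and 19 days from Dec 23, 2024 (when the determination is issued) are Dec 28, 2024 and Jan 11, 2025 respectively; done Jan 10, 2025, which is between those dates.
Step 2 — counting 16 days from Jan 10, 2025 (when the notice of appeal is served) gives a deadline of Jan 26, 2025; Jan 23, 2025 is within that limit.
Step 3 — counting 12 days from Jan 23, 2025 (when the filing fee is paid) gives a deadline of Feb 4, 2025; done Jan 26, 2025 — timely.
Step 4 — counting 21 days from Jan 26, 2025 (when the record is requested) gives a deadline of Feb 16, 2025; done Feb 15, 2025 — timely.
Step 5 — counting 81 days from Feb 20, 2025 (end of the 5-day hold period, which began when the brief is served on the agency on Feb 15, 2025) gives a deadline of May 12, 2025; Feb 22, 2025 is within that limit.
Step 6 — counting 60 days from Feb 22, 2025 (when the reply brief is filed) gives a deadline of Apr 23, 2025; not done until Apr 25, 2025, 2 days after the deadline.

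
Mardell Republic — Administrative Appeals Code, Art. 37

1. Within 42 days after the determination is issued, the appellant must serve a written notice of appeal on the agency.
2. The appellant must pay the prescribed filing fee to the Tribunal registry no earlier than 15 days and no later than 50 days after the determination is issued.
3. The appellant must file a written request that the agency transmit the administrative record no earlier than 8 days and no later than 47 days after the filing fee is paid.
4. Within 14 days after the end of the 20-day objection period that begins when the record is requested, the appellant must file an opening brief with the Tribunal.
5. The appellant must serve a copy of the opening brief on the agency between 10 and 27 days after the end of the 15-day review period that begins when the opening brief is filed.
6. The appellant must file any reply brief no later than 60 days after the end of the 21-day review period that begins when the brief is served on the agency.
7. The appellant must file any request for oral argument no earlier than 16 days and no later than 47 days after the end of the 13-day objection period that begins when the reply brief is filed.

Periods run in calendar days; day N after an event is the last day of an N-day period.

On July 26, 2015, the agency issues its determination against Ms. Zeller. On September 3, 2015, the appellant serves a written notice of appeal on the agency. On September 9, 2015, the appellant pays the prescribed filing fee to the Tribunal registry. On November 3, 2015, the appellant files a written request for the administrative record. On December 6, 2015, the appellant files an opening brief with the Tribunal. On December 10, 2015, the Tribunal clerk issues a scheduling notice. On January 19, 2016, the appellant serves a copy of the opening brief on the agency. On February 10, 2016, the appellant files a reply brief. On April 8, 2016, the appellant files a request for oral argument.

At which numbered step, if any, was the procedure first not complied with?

Step 3

Step 1: 42 days after July 26, 2015 (when the determination is issued) is September 6, 2015; done September 3, 2015 — timely.
Step 2: the window is 15–50 days after July 26, 2015 (when the determination is issued), so August 10, 2015 through September 14, 2015; done September 9, 2015 — within the window.
Step 3: the window is 8–47 days after September 9, 2015 (when the filing fee is paid), so September 17, 2015 through October 26, 2015; November 3, 2015 is 8 days past the end of the window.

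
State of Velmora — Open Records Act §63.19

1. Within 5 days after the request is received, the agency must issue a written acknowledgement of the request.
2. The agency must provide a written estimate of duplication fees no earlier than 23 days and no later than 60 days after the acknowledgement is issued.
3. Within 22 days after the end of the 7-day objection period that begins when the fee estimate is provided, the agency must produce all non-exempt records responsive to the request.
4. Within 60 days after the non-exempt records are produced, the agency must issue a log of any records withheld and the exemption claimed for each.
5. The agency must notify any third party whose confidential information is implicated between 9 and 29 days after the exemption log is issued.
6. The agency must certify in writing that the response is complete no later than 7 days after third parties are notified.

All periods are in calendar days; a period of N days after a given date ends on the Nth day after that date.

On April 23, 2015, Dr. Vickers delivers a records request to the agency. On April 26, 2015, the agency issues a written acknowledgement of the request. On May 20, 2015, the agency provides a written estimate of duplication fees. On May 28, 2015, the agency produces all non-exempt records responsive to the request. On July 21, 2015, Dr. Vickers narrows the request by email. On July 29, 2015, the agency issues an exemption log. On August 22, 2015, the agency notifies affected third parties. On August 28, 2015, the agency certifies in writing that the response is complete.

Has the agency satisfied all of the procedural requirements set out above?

No

Step 1: 5 days after April 23, 2015 (when the request is received) is April 28, 2015; April 26, 2015 is within that limit.
Step 2: the window is 23–60 days after April 26, 2015 (when the acknowledgement is issued), so May 19, 2015 through June 25, 2015; done May 20, 2015, which is between those dates.
Step 3: 22 days after May 27, 2015 (end of the 7-day objection period, which began when the fee estimate is provided on May 20, 2015) is June 18, 2015; completed May 28, 2015, before the deadline.
Step 4: 60 days after May 28, 2015 (when the non-exempt records are produced) is July 27, 2015; July 29, 2015 misses that deadline by 2 days.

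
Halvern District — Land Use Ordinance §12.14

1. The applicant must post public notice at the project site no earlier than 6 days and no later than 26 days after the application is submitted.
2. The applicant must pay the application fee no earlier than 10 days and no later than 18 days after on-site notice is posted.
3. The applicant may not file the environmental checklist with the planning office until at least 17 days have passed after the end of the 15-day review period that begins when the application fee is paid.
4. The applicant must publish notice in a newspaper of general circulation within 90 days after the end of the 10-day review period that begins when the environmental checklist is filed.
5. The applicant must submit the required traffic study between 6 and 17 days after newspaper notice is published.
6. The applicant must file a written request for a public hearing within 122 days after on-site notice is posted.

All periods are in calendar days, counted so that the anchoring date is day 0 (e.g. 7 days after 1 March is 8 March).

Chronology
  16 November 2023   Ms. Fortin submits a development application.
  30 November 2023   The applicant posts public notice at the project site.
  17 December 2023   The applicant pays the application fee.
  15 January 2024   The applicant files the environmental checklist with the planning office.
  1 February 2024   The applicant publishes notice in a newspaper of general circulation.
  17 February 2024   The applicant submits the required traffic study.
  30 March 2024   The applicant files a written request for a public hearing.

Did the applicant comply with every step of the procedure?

(1) the permitted window runs from 16 November 2023 + 6 = 22 November 2023 to 16 November 2023 + 26 = 12 December 2023; done 30 November 2023 — within the window.
(2) the permitted window runs from 30 November 2023 + 10 = 10 December 2023 to 30 November 2023 + 18 = 18 December 2023; 17 December 2023 falls inside that range.
(3) permitted from 1 January 2024 + 17 days = 18 January 2024 onward; done 15 January 2024 — 3 days too early.

No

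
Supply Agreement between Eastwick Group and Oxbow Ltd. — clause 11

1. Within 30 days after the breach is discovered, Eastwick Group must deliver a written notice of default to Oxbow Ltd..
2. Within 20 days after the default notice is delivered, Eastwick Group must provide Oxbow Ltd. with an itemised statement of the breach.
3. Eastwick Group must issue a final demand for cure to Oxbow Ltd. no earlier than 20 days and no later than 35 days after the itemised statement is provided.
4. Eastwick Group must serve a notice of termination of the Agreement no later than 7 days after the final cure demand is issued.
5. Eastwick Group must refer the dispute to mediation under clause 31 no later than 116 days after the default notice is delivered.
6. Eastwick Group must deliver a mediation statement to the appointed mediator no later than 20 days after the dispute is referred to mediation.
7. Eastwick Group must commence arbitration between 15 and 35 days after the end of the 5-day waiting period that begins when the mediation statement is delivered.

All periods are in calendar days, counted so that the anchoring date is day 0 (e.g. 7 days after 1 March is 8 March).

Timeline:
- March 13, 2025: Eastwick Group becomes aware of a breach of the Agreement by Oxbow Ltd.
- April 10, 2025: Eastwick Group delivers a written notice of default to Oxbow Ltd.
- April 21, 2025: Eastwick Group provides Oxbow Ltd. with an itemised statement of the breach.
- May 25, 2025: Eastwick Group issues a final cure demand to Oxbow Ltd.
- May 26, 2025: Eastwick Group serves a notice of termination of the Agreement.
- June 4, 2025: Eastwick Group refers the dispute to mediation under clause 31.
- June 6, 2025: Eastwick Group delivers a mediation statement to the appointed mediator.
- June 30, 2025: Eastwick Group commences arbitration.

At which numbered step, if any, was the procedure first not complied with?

(1) due by March 13, 2025 + 30 days = April 12, 2025; done April 10, 2025 — timely.
(2) due by April 10, 2025 + 20 days = April 30, 2025; April 21, 2025 is within that limit.
(3) the permitted window runs from April 21, 2025 + 20 = May 11, 2025 to April 21, 2025 + 35 = May 26, 2025; May 25, 2025 falls inside that range.
(4) due by May 25, 2025 + 7 days = June 1, 2025; May 26, 2025 is within that limit.
(5) due by April 10, 2025 + 116 days = August 4, 2025; June 4, 2025 is within that limit.
(6) due by June 4, 2025 + 20 days = June 24, 2025; completed June 6, 2025, before the deadline.
(7) the permitted window runs from June 11, 2025 + 15 = June 26, 2025 to June 11, 2025 + 35 = July 16, 2025; done June 30, 2025 — within the window.

None — every step was satisfied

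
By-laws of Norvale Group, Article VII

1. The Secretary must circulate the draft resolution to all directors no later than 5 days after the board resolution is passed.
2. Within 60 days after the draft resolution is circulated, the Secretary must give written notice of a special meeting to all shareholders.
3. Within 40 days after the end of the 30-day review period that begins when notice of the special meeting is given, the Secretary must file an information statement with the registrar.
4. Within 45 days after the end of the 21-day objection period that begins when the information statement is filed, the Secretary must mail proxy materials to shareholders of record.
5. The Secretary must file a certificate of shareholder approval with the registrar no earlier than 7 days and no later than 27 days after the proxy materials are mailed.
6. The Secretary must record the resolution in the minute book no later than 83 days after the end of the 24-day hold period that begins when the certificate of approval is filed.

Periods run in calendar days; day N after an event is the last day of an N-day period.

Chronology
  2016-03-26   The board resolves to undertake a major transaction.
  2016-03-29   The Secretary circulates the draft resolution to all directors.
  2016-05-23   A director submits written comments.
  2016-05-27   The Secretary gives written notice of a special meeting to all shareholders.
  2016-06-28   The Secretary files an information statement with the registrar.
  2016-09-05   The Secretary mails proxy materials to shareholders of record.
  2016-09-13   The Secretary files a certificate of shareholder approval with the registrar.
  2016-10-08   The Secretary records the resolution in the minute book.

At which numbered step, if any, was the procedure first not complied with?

Step 1 — counting 5 days from 2016-03-26 (when the board resolution is passed) gives a deadline of 2016-03-31; 2016-03-29 is within that limit.
Step 2 — counting 60 days from 2016-03-29 (when the draft resolution is circulated) gives a deadline of 2016-05-28; completed 2016-05-27, before the deadline.
Step 3 — counting 40 days from 2016-06-26 (end of the 30-day review period, which began when notice of the special meeting is given on 2016-05-27) gives a deadline of 2016-08-05; 2016-06-28 is within that limit.
Step 4 — counting 45 days from 2016-07-19 (end of the 21-day objection period, which began when the information statement is filed on 2016-06-28) gives a deadline of 2016-09-02; 2016-09-05 misses that deadline by 3 days.

Step 4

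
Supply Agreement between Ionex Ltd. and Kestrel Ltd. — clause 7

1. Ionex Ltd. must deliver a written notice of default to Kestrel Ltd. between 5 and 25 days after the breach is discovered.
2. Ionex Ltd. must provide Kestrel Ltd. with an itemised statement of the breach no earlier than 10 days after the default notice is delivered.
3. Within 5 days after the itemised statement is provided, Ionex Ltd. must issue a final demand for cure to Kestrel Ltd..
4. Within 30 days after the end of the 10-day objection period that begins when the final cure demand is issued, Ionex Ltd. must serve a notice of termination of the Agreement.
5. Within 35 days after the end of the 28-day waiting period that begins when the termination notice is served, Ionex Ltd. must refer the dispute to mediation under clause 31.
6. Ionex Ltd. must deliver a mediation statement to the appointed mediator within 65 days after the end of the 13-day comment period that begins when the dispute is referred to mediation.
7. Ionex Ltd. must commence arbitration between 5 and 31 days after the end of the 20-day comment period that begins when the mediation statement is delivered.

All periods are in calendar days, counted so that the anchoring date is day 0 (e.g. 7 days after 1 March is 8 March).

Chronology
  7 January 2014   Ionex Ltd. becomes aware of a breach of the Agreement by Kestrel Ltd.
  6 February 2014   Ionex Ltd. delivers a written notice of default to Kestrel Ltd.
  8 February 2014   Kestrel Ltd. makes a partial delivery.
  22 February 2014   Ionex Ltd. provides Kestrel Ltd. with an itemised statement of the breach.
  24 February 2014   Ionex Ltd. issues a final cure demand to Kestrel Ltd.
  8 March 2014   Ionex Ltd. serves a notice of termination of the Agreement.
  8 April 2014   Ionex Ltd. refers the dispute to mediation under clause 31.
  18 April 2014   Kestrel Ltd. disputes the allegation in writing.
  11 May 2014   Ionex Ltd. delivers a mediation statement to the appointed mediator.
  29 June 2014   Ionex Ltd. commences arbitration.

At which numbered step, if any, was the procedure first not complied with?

Step 1

Step 1 — 5 and 25 days from 7 January 2014 (when the breach is discovered) are 12 January 2014 and 1 February 2014 respectively; 6 February 2014 is 5 days past the end of the window.
No need to go further; step 1 was not satisfied.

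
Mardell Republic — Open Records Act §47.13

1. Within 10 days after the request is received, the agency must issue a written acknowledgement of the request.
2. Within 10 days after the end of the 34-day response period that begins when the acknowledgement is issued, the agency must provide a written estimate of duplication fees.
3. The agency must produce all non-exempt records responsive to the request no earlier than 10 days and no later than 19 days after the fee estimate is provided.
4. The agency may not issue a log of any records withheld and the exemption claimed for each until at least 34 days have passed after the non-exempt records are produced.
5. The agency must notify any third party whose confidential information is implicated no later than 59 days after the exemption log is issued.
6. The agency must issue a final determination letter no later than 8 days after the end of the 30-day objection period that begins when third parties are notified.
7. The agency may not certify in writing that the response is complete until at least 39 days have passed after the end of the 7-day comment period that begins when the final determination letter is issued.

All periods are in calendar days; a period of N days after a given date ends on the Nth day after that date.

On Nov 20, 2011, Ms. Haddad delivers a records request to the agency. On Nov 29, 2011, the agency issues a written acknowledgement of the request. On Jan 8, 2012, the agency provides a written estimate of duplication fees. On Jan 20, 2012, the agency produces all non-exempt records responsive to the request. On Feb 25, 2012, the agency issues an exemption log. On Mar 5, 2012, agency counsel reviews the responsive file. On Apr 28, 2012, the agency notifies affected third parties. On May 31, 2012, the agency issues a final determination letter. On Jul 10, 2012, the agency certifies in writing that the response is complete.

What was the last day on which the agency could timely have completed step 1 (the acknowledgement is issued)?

Step 1 runs from Nov 20, 2011, when the request is received. 10 days after Nov 20, 2011 is Nov 30, 2011.

Nov 30, 2011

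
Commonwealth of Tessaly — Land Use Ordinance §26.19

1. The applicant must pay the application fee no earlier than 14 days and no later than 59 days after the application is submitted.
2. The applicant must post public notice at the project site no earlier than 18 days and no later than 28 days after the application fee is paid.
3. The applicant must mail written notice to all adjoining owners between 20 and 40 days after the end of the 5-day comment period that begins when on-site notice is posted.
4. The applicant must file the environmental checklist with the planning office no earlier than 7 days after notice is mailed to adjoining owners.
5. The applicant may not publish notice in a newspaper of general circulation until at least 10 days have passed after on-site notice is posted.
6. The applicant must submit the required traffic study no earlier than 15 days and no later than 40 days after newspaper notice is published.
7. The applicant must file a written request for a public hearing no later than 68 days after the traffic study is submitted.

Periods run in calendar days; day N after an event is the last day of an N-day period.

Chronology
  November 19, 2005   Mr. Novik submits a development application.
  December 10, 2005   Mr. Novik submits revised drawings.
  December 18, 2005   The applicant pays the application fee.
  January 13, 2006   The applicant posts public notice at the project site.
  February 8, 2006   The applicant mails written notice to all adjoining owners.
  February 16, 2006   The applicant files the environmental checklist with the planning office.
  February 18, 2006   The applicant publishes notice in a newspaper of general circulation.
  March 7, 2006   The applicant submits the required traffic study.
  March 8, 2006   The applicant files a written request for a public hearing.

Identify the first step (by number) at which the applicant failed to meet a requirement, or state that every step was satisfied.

Step 1 — 14 and 59 days from November 19, 2005 (when the application is submitted) are December 3, 2005 and January 17, 2006 respectively; done December 18, 2005, which is between those dates.
Step 2 — 18 and 28 days from December 18, 2005 (when the application fee is paid) are January 5, 2006 and January 15, 2006 respectively; done January 13, 2006 — within the window.
Step 3 — 20 and 40 days from January 18, 2006 (end of the 5-day comment period, which began when on-site notice is posted on January 13, 2006) are February 7, 2006 and February 27, 2006 respectively; February 8, 2006 falls inside that range.
Step 4 — must wait 7 days from February 8, 2006 (when notice is mailed to adjoining owners), so not before February 15, 2006; February 16, 2006 is on or after that date.
Step 5 — must wait 10 days from January 13, 2006 (when on-site notice is posted), so not before January 23, 2006; done February 18, 2006, after the minimum wait.
Step 6 — 15 and 40 days from February 18, 2006 (when newspaper notice is published) are March 5, 2006 and March 30, 2006 respectively; done March 7, 2006, which is between those dates.
Step 7 — counting 68 days from March 7, 2006 (when the traffic study is submitted) gives a deadline of May 14, 2006; completed March 8, 2006, before the deadline.

None — every step was satisfied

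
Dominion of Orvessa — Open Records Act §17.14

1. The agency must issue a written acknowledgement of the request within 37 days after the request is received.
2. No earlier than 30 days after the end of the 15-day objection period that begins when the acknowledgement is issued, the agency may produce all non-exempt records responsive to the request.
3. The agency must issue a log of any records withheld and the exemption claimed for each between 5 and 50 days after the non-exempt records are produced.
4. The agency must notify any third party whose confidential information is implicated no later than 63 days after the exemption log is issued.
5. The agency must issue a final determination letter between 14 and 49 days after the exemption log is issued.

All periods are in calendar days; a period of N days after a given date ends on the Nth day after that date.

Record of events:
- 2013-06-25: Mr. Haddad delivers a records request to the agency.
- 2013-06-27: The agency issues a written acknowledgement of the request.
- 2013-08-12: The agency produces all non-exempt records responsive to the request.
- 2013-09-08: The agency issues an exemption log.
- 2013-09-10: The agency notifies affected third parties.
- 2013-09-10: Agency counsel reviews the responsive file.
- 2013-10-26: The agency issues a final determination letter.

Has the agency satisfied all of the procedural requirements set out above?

Yes

Step 1: 37 days after 2013-06-25 (when the request is received) is 2013-08-01; done 2013-06-27 — timely.
Step 2: the earliest permitted date is 30 days after 2013-07-12 (end of the 15-day objection period, which began when the acknowledgement is issued on 2013-06-27), i.e. 2013-08-11; 2013-08-12 is on or after that date.
Step 3: the window is 5–50 days after 2013-08-12 (when the non-exempt records are produced), so 2013-08-17 through 2013-10-01; 2013-09-08 falls inside that range.
Step 4: 63 days after 2013-09-08 (when the exemption log is issued) is 2013-11-10; 2013-09-10 is within that limit.
Step 5: the window is 14–49 days after 2013-09-08 (when the exemption log is issued), so 2013-09-22 through 2013-10-27; 2013-10-26 falls inside that range.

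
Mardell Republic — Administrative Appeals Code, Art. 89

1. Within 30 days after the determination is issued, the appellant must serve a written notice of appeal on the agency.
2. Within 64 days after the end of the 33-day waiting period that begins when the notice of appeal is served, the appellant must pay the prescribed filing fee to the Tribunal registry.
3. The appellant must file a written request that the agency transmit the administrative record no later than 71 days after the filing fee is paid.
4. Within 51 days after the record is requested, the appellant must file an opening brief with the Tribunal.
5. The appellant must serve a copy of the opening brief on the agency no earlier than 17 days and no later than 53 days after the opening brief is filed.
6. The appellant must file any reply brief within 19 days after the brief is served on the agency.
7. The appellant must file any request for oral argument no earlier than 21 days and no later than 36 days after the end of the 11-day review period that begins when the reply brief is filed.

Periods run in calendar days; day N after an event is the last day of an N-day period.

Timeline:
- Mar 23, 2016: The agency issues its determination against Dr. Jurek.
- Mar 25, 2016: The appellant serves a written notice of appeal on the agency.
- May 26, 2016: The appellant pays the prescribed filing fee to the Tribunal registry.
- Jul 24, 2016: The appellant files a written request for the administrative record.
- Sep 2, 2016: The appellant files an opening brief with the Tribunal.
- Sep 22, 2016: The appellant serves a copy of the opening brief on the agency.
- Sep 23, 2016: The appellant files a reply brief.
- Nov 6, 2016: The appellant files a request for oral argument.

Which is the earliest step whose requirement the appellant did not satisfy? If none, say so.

None — every step was satisfied

Step 1 — counting 30 days from Mar 23, 2016 (when the determination is issued) gives a deadline of Apr 22, 2016; done Mar 25, 2016 — timely.
Step 2 — counting 64 days from Apr 27, 2016 (end of the 33-day waiting period, which began when the notice of appeal is served on Mar 25, 2016) gives a deadline of Jun 30, 2016; done May 26, 2016 — timely.
Step 3 — counting 71 days from May 26, 2016 (when the filing fee is paid) gives a deadline of Aug 5, 2016; done Jul 24, 2016 — timely.
Step 4 — counting 51 days from Jul 24, 2016 (when the record is requested) gives a deadline of Sep 13, 2016; completed Sep 2, 2016, before the deadline.
Step 5 — 17 and 53 days from Sep 2, 2016 (when the opening brief is filed) are Sep 19, 2016 and Oct 25, 2016 respectively; done Sep 22, 2016 — within the window.
Step 6 — counting 19 days from Sep 22, 2016 (when the brief is served on the agency) gives a deadline of Oct 11, 2016; Sep 23, 2016 is within that limit.
Step 7 — 21 and 36 days from Oct 4, 2016 (end of the 11-day review period, which began when the reply brief is filed on Sep 23, 2016) are Oct 25, 2016 and Nov 9, 2016 respectively; done Nov 6, 2016 — within the window.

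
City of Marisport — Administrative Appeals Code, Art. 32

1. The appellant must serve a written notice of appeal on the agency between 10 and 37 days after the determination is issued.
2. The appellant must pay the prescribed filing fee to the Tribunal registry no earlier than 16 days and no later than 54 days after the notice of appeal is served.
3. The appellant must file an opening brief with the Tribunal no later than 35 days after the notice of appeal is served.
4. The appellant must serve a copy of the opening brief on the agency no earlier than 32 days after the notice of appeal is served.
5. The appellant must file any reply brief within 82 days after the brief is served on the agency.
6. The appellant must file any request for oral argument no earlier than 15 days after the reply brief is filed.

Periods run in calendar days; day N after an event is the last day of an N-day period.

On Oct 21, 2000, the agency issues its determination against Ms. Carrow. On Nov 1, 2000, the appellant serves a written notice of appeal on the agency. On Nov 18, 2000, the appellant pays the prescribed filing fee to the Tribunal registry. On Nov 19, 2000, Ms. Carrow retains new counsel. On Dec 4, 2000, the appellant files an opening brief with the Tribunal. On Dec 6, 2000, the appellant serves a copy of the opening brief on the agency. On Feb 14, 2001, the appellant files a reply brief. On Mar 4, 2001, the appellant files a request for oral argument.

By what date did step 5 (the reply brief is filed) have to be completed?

Feb 26, 2001

Step 5 runs from Dec 6, 2000, when the brief is served on the agency. 82 days after Dec 6, 2000 is Feb 26, 2001.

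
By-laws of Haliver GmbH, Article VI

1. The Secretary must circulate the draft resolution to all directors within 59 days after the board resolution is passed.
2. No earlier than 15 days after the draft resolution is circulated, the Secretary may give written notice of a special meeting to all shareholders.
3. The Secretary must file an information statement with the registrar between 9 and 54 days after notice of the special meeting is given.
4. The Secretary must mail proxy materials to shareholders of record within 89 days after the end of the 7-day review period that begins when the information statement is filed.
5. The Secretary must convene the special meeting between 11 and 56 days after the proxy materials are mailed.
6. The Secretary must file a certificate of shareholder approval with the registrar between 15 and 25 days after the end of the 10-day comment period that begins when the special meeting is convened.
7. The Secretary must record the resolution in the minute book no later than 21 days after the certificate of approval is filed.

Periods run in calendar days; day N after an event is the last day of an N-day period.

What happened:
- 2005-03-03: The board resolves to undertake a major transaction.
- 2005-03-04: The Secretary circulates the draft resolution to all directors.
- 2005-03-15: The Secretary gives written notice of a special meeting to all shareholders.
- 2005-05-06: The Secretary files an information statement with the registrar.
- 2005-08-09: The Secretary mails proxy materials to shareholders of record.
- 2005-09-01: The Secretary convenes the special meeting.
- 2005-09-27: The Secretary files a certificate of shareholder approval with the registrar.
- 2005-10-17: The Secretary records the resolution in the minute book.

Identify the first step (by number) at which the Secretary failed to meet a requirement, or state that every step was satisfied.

Step 1: 59 days after 2005-03-03 (when the board resolution is passed) is 2005-05-01; 2005-03-04 is within that limit.
Step 2: the earliest permitted date is 15 days after 2005-03-04 (when the draft resolution is circulated), i.e. 2005-03-19; 2005-03-15 is 4 days before the earliest permitted date.

Step 2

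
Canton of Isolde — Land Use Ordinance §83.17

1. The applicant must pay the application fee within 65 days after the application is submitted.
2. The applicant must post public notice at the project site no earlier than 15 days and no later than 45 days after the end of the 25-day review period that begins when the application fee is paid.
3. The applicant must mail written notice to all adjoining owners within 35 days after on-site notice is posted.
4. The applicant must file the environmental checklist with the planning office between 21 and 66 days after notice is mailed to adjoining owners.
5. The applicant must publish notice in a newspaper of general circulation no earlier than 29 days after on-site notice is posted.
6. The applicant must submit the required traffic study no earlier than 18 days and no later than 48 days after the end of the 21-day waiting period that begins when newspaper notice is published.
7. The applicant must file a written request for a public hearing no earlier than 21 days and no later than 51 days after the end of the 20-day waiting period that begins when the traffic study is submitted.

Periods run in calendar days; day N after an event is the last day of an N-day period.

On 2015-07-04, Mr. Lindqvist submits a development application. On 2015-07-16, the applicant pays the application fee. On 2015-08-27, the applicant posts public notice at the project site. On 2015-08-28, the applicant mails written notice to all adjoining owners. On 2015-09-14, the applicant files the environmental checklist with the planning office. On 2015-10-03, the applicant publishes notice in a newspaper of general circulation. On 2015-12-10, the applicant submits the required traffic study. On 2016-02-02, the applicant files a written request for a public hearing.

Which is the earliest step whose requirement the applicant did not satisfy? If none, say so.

Step 4

(1) due by 2015-07-04 + 65 days = 2015-09-07; completed 2015-07-16, before the deadline.
(2) the permitted window runs from 2015-08-10 + 15 = 2015-08-25 to 2015-08-10 + 45 = 2015-09-24; done 2015-08-27, which is between those dates.
(3) due by 2015-08-27 + 35 days = 2015-10-01; completed 2015-08-28, before the deadline.
(4) the permitted window runs from 2015-08-28 + 21 = 2015-09-18 to 2015-08-28 + 66 = 2015-11-02; done 2015-09-14 — 4 days before the window opened.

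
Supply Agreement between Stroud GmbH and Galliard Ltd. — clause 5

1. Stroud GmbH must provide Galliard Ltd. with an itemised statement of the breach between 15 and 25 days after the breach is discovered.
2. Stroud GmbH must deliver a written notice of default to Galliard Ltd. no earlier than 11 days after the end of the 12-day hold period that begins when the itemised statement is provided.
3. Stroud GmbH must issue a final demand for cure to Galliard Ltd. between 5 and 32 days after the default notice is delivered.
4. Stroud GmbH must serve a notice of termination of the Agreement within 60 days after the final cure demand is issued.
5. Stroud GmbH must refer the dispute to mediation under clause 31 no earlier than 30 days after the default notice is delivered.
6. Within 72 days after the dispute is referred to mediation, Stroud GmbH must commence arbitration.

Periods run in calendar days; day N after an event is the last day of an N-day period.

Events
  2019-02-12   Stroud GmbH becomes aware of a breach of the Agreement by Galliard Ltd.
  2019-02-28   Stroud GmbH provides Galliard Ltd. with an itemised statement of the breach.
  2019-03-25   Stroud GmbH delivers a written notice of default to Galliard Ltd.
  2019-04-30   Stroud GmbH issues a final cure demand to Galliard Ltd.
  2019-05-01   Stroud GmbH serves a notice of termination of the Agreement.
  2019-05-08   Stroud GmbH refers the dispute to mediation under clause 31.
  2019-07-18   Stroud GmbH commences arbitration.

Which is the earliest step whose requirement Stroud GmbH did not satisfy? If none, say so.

(1) the permitted window runs from 2019-02-12 + 15 = 2019-02-27 to 2019-02-12 + 25 = 2019-03-09; 2019-02-28 falls inside that range.
(2) permitted from 2019-03-12 + 11 days = 2019-03-23 onward; done 2019-03-25, after the minimum wait.
(3) the permitted window runs from 2019-03-25 + 5 = 2019-03-30 to 2019-03-25 + 32 = 2019-04-26; 2019-04-30 is 4 days past the end of the window.
Later steps need not be reached.

Step 3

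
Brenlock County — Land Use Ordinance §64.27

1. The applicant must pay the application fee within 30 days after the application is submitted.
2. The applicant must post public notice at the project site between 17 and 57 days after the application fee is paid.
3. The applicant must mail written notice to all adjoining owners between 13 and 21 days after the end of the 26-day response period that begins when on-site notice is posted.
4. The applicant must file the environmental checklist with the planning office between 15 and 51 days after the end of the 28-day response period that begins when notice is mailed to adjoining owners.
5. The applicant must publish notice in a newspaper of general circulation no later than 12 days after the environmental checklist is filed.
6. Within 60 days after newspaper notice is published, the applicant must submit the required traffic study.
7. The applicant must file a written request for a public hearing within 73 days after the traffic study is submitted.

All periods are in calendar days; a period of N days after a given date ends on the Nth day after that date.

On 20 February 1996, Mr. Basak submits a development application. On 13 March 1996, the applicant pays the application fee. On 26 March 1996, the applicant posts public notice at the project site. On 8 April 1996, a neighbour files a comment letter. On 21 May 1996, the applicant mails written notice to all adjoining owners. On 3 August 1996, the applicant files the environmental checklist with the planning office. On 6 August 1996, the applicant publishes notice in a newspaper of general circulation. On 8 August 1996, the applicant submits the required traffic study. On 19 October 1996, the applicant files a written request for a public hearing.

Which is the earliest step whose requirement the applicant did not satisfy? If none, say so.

Step 2

Step 1: 30 days after 20 February 1996 (when the application is submitted) is 21 March 1996; completed 13 March 1996, before the deadline.
Step 2: the window is 17–57 days after 13 March 1996 (when the application fee is paid), so 30 March 1996 through 9 May 1996; 26 March 1996 is 4 days too early.
Later steps need not be reached.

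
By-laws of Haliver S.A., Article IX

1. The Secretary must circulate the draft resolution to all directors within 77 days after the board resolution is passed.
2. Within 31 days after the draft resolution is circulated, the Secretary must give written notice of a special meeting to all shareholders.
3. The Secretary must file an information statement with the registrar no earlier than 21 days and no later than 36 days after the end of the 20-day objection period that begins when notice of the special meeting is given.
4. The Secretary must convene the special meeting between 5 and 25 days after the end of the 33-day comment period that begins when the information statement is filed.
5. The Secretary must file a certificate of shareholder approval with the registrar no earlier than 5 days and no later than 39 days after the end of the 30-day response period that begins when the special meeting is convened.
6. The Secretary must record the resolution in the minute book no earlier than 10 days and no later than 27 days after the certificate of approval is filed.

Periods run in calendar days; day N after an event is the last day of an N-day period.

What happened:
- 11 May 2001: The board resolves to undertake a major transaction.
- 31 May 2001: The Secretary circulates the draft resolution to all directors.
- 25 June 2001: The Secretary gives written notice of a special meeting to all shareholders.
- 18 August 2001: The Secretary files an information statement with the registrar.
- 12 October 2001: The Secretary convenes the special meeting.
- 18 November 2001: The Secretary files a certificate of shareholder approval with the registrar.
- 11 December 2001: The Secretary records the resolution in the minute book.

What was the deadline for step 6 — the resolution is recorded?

15 December 2001

Step 6 runs from 18 November 2001, when the certificate of approval is filed. The window is 10–27 days after 18 November 2001; it closes on 15 December 2001.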